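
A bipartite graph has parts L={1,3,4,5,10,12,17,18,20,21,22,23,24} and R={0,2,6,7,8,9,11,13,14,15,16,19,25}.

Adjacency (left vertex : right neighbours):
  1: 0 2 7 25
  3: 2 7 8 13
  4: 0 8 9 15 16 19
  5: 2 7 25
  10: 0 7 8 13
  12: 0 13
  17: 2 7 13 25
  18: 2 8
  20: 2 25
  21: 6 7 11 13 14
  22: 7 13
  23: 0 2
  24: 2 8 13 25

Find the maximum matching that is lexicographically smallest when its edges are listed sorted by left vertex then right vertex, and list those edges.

Lex-smallest maximum matching: {(1,0), (3,2), (4,9), (5,7), (10,8), (12,13), (17,25), (21,6)}

|M| = 8 (so the lex-smallest maximum matching has 8 edges)
process left vertices in ascending order; for each, take the smallest-labelled available neighbour that still permits 8 edges overall, or leave it unmatched if none does
lex-smallest matching: {1-0, 3-2, 4-9, 5-7, 10-8, 12-13, 17-25, 21-6}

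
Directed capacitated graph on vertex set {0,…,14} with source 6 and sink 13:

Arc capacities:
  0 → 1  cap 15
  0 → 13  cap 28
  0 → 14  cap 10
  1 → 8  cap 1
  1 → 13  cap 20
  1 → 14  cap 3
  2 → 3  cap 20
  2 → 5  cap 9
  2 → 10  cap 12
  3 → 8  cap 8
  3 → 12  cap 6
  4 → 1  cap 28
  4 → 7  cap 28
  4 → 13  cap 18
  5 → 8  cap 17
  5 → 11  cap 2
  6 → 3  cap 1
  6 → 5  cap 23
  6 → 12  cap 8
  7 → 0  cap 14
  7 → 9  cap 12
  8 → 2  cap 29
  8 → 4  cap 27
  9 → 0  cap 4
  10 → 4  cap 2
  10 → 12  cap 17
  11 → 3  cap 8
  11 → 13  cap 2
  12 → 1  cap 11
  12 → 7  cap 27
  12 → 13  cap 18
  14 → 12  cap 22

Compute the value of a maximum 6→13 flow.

Maximum flow value: 28

augment #1: 6→12→13 bottleneck 8, total now 8
augment #2: 6→3→12→13 bottleneck 1, total now 9
augment #3: 6→5→11→13 bottleneck 2, total now 11
augment #4: 6→5→8→4→13 bottleneck 17, total now 28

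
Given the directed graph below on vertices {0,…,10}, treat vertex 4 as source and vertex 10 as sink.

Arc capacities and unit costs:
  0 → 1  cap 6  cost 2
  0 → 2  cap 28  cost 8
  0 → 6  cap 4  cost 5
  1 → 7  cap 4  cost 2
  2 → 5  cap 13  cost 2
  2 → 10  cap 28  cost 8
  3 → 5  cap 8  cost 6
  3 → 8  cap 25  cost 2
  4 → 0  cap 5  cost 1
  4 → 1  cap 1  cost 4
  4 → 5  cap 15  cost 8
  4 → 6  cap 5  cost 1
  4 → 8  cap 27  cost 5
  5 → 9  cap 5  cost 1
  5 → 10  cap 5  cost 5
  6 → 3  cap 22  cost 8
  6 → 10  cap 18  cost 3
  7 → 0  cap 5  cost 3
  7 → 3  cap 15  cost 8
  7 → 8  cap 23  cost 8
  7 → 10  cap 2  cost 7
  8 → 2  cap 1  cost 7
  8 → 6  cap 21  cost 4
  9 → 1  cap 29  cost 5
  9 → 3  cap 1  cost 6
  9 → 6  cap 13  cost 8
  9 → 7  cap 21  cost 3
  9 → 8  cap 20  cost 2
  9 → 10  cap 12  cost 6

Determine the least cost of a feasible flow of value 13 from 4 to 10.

Minimum cost for 13 units: 104

shortest-cost path #1: 4→6→10 push 5 @ unit cost 4 (adds 20)
shortest-cost path #2: 4→0→6→10 push 4 @ unit cost 9 (adds 36)
shortest-cost path #3: 4→8→6→10 push 4 @ unit cost 12 (adds 48)
total cost = 104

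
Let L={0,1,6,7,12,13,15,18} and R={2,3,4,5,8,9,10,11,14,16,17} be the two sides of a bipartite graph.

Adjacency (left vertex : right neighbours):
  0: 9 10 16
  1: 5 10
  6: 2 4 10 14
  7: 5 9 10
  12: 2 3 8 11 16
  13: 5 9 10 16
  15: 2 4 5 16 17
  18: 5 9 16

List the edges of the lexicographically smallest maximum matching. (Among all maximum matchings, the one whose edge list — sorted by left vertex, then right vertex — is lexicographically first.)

|M| = 7 (so the lex-smallest maximum matching has 7 edges)
process left vertices in ascending order; for each, take the smallest-labelled available neighbour that still permits 7 edges overall, or leave it unmatched if none does
lex-smallest matching: {0-9, 1-5, 6-2, 7-10, 12-3, 13-16, 15-4}

Lex-smallest maximum matching: {(0,9), (1,5), (6,2), (7,10), (12,3), (13,16), (15,4)}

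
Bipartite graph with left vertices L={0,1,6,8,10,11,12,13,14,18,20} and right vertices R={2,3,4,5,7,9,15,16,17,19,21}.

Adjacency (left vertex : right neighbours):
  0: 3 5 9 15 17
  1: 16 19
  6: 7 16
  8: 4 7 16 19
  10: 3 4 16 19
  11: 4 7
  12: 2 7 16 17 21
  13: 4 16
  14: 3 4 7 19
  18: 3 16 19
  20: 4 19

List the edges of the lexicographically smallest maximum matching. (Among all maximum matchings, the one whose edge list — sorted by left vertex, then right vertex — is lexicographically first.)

Lex-smallest maximum matching: {(0,5), (1,16), (6,7), (8,4), (10,3), (12,2), (14,19)}

|M| = 7 (so the lex-smallest maximum matching has 7 edges)
process left vertices in ascending order; for each, take the smallest-labelled available neighbour that still permits 7 edges overall, or leave it unmatched if none does
lex-smallest matching: {0-5, 1-16, 6-7, 8-4, 10-3, 12-2, 14-19}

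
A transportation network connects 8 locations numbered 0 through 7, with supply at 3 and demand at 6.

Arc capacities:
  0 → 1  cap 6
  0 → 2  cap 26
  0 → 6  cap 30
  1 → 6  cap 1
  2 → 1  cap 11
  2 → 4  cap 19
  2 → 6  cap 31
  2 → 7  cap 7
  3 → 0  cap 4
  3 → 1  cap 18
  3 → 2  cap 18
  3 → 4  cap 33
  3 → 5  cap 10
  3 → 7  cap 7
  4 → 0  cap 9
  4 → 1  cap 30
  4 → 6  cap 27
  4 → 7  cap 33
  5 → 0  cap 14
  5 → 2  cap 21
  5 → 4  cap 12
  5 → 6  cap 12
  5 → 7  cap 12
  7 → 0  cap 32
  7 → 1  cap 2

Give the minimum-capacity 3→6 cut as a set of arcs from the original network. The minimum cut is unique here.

Min-cut arcs: {(1,6), (3,0), (3,2), (3,4), (3,5), (3,7)} (total capacity 73)

augment #1: 3→0→6 push 4
augment #2: 3→1→6 push 1
augment #3: 3→2→6 push 18
augment #4: 3→4→6 push 27
augment #5: 3→5→6 push 10
augment #6: 3→4→0→6 push 6
augment #7: 3→7→0→6 push 7
max flow = 73; residual-reachable set from 3 gives S-side
cut edges (S→T): {(1,6), (3,0), (3,2), (3,4), (3,5), (3,7)} total cap 73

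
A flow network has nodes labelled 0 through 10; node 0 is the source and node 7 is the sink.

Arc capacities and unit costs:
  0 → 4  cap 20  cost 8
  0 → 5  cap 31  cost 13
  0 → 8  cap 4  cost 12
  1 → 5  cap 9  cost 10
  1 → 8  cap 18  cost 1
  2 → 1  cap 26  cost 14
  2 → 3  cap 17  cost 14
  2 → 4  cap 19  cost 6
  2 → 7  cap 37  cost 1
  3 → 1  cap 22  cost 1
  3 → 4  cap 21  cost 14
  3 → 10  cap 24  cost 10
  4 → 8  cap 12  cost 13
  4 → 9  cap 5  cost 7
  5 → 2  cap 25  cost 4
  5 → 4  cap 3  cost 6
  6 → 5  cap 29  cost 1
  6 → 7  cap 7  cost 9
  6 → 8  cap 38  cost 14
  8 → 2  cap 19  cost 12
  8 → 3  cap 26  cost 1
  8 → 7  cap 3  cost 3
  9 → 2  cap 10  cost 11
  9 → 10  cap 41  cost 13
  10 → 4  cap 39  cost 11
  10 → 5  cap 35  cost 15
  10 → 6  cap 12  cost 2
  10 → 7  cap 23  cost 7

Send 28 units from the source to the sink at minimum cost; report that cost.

shortest-cost path #1: 0→8→7 push 3 @ unit cost 15 (adds 45)
shortest-cost path #2: 0→5→2→7 push 25 @ unit cost 18 (adds 450)
total cost = 495

Minimum cost for 28 units: 495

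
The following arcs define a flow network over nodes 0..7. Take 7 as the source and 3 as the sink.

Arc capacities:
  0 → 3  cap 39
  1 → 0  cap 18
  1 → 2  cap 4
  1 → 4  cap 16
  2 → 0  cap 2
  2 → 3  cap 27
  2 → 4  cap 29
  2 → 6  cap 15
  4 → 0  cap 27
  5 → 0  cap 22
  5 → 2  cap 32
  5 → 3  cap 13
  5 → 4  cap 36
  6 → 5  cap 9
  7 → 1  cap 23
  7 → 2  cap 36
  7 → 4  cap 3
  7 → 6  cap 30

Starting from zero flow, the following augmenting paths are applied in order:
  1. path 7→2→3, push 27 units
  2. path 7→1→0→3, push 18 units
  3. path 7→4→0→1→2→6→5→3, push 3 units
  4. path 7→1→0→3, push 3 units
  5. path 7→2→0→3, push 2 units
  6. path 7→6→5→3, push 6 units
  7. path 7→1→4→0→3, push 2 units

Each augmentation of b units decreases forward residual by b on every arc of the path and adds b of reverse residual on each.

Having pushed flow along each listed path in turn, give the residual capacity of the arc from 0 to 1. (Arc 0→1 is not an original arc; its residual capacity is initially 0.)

after path 1 (7→2→3, push 27): res(0,1)=0
after path 2 (7→1→0→3, push 18): res(0,1)=18
after path 3 (7→4→0→1→2→6→5→3, push 3): res(0,1)=15
after path 4 (7→1→0→3, push 3): res(0,1)=18
after path 5 (7→2→0→3, push 2): res(0,1)=18
after path 6 (7→6→5→3, push 6): res(0,1)=18
after path 7 (7→1→4→0→3, push 2): res(0,1)=18

Residual capacity of (0,1): 18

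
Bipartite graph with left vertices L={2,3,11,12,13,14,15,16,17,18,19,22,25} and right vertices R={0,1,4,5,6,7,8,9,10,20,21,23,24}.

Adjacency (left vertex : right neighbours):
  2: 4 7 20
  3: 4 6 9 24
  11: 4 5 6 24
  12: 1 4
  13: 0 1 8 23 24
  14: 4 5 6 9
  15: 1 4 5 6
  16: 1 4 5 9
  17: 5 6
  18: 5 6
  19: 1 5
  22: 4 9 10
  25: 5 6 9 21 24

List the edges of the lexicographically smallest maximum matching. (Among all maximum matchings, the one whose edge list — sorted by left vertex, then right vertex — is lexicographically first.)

Lex-smallest maximum matching: {(2,7), (3,4), (11,24), (12,1), (13,0), (14,5), (15,6), (16,9), (22,10), (25,21)}

|M| = 10 (so the lex-smallest maximum matching has 10 edges)
process left vertices in ascending order; for each, take the smallest-labelled available neighbour that still permits 10 edges overall, or leave it unmatched if none does
lex-smallest matching: {2-7, 3-4, 11-24, 12-1, 13-0, 14-5, 15-6, 16-9, 22-10, 25-21}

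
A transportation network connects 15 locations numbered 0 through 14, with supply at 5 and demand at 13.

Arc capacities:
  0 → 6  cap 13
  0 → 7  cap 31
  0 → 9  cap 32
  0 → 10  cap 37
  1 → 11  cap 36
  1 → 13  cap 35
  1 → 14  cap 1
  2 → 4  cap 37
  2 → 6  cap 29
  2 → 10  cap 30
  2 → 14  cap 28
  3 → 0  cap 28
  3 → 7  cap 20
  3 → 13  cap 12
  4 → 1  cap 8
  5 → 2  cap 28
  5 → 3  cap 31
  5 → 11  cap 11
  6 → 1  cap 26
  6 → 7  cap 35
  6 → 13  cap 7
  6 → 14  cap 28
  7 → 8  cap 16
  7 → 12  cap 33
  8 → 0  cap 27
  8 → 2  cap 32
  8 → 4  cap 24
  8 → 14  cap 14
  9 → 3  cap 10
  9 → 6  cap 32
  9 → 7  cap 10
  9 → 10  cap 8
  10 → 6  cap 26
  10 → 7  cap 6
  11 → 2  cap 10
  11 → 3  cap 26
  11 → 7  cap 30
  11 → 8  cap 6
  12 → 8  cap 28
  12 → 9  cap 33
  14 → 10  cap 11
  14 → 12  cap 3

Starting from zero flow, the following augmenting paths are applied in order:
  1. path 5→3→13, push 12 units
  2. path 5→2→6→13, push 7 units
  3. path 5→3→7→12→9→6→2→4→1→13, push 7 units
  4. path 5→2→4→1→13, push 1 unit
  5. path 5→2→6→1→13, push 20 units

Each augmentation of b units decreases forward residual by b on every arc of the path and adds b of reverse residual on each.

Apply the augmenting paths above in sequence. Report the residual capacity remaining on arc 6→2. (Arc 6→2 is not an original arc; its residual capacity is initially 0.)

after path 1 (5→3→13, push 12): res(6,2)=0
after path 2 (5→2→6→13, push 7): res(6,2)=7
after path 3 (5→3→7→12→9→6→2→4→1→13, push 7): res(6,2)=0
after path 4 (5→2→4→1→13, push 1): res(6,2)=0
after path 5 (5→2→6→1→13, push 20): res(6,2)=20

Residual capacity of (6,2): 20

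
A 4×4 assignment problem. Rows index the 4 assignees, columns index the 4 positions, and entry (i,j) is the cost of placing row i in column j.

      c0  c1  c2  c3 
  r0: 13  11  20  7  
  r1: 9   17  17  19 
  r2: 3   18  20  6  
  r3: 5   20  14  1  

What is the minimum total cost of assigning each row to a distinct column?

optimal assignment: row0→col1 (cost 11), row1→col2 (cost 17), row2→col0 (cost 3), row3→col3 (cost 1)
total = 11 + 17 + 3 + 1 = 32

Minimum assignment cost: 32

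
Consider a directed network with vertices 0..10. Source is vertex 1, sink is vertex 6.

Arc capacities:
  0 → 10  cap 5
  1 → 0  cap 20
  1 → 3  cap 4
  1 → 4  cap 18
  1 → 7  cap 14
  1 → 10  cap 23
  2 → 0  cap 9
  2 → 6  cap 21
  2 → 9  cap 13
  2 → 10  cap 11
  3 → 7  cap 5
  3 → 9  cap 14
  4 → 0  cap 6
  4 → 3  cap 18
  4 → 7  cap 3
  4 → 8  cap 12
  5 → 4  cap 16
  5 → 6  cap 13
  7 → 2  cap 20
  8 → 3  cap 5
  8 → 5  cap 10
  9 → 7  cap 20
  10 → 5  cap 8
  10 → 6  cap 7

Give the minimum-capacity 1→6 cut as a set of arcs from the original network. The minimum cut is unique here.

Min-cut arcs: {(5,6), (7,2), (10,6)} (total capacity 40)

augment #1: 1→10→6 push 7
augment #2: 1→7→2→6 push 14
augment #3: 1→10→5→6 push 8
augment #4: 1→3→7→2→6 push 4
augment #5: 1→4→7→2→6 push 2
augment #6: 1→4→8→5→6 push 5
max flow = 40; residual-reachable set from 1 gives S-side
cut edges (S→T): {(5,6), (7,2), (10,6)} total cap 40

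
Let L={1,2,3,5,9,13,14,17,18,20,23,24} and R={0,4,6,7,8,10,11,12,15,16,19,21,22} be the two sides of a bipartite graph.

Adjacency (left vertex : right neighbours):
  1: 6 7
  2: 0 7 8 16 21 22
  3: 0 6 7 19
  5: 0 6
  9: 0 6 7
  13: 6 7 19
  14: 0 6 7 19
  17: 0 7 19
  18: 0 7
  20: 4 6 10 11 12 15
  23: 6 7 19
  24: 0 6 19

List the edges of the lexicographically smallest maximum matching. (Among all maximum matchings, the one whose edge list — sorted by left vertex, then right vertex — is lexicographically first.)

|M| = 6 (so the lex-smallest maximum matching has 6 edges)
process left vertices in ascending order; for each, take the smallest-labelled available neighbour that still permits 6 edges overall, or leave it unmatched if none does
lex-smallest matching: {1-6, 2-8, 3-0, 9-7, 13-19, 20-4}

Lex-smallest maximum matching: {(1,6), (2,8), (3,0), (9,7), (13,19), (20,4)}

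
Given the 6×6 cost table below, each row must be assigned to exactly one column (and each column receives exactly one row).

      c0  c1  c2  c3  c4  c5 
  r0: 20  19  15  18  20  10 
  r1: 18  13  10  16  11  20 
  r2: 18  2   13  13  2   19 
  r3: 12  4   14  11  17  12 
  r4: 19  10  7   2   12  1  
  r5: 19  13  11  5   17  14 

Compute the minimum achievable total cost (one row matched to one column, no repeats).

Minimum assignment cost: 42

optimal assignment: row0→col0 (cost 20), row1→col2 (cost 10), row2→col4 (cost 2), row3→col1 (cost 4), row4→col5 (cost 1), row5→col3 (cost 5)
total = 20 + 10 + 2 + 4 + 1 + 5 = 42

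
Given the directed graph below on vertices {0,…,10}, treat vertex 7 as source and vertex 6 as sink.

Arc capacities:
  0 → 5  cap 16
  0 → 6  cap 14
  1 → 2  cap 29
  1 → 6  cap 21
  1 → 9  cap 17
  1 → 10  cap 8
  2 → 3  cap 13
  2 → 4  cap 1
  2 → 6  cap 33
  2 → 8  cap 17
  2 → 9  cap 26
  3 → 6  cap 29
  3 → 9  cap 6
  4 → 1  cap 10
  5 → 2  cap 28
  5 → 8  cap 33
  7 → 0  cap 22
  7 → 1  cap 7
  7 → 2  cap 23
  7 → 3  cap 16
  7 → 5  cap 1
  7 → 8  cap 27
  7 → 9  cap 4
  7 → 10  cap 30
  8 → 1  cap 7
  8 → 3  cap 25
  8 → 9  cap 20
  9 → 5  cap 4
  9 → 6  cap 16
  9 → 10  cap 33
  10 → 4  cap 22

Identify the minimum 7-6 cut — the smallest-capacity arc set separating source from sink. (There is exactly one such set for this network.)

Min-cut arcs: {(4,1), (7,0), (7,1), (7,2), (7,3), (7,5), (7,8), (7,9)} (total capacity 110)

augment #1: 7→0→6 push 14
augment #2: 7→1→6 push 7
augment #3: 7→2→6 push 23
augment #4: 7→3→6 push 16
augment #5: 7→9→6 push 4
augment #6: 7→5→2→6 push 1
augment #7: 7→8→1→6 push 7
augment #8: 7→8→3→6 push 13
augment #9: 7→8→9→6 push 7
augment #10: 7→0→5→2→6 push 8
augment #11: 7→10→4→1→6 push 7
augment #12: 7→10→4→1→2→6 push 1
augment #13: 7→10→4→1→9→6 push 2
max flow = 110; residual-reachable set from 7 gives S-side
cut edges (S→T): {(4,1), (7,0), (7,1), (7,2), (7,3), (7,5), (7,8), (7,9)} total cap 110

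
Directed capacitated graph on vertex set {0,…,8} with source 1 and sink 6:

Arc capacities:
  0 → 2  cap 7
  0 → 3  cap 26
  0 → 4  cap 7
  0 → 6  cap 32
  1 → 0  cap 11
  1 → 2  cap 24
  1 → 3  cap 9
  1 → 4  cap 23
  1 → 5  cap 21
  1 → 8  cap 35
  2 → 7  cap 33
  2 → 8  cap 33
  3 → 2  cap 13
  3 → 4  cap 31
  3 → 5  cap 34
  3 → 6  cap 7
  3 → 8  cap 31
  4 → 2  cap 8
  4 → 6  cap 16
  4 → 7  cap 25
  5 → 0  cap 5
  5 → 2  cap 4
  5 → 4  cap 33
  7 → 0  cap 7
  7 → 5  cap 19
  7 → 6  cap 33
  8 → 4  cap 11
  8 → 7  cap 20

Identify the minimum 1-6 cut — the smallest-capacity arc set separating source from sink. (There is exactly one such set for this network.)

Min-cut arcs: {(1,0), (3,6), (4,6), (5,0), (7,0), (7,6)} (total capacity 79)

augment #1: 1→0→6 push 11
augment #2: 1→3→6 push 7
augment #3: 1→4→6 push 16
augment #4: 1→2→7→6 push 24
augment #5: 1→4→7→6 push 7
augment #6: 1→5→0→6 push 5
augment #7: 1→8→7→6 push 2
augment #8: 1→8→7→0→6 push 7
max flow = 79; residual-reachable set from 1 gives S-side
cut edges (S→T): {(1,0), (3,6), (4,6), (5,0), (7,0), (7,6)} total cap 79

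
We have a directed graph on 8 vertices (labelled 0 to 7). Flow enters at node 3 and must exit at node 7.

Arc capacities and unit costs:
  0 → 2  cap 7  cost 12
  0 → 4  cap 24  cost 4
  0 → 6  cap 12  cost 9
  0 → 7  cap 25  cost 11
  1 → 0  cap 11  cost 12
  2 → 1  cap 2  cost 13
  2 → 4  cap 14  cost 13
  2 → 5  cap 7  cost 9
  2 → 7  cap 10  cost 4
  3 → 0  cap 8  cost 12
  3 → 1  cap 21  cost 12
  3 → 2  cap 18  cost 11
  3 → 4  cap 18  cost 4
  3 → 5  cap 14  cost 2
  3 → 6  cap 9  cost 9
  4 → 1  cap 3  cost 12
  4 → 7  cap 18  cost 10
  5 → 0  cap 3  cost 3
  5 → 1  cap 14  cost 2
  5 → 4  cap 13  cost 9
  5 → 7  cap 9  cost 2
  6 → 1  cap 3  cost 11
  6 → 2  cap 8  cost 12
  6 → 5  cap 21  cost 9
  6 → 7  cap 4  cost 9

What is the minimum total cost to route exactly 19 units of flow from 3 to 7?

Minimum cost for 19 units: 176

shortest-cost path #1: 3→5→7 push 9 @ unit cost 4 (adds 36)
shortest-cost path #2: 3→4→7 push 10 @ unit cost 14 (adds 140)
total cost = 176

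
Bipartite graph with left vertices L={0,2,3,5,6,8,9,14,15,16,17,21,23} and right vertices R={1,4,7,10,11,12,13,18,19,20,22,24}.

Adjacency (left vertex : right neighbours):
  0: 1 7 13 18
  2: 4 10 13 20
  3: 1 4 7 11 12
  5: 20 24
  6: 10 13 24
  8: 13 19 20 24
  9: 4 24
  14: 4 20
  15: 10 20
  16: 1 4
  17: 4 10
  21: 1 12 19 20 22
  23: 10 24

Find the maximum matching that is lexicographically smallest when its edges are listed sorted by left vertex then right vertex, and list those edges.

|M| = 10 (so the lex-smallest maximum matching has 10 edges)
process left vertices in ascending order; for each, take the smallest-labelled available neighbour that still permits 10 edges overall, or leave it unmatched if none does
lex-smallest matching: {0-7, 2-4, 3-11, 5-20, 6-13, 8-19, 9-24, 15-10, 16-1, 21-12}

Lex-smallest maximum matching: {(0,7), (2,4), (3,11), (5,20), (6,13), (8,19), (9,24), (15,10), (16,1), (21,12)}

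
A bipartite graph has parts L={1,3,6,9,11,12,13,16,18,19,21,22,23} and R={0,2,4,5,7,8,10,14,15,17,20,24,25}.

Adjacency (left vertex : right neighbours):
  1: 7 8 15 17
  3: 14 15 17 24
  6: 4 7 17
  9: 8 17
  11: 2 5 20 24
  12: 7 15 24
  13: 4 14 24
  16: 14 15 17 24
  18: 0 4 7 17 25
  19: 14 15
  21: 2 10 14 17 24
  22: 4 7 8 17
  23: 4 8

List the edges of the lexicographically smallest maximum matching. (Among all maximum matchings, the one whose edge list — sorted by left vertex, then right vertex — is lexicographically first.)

|M| = 10 (so the lex-smallest maximum matching has 10 edges)
process left vertices in ascending order; for each, take the smallest-labelled available neighbour that still permits 10 edges overall, or leave it unmatched if none does
lex-smallest matching: {1-7, 3-14, 6-4, 9-8, 11-2, 12-15, 13-24, 16-17, 18-0, 21-10}

Lex-smallest maximum matching: {(1,7), (3,14), (6,4), (9,8), (11,2), (12,15), (13,24), (16,17), (18,0), (21,10)}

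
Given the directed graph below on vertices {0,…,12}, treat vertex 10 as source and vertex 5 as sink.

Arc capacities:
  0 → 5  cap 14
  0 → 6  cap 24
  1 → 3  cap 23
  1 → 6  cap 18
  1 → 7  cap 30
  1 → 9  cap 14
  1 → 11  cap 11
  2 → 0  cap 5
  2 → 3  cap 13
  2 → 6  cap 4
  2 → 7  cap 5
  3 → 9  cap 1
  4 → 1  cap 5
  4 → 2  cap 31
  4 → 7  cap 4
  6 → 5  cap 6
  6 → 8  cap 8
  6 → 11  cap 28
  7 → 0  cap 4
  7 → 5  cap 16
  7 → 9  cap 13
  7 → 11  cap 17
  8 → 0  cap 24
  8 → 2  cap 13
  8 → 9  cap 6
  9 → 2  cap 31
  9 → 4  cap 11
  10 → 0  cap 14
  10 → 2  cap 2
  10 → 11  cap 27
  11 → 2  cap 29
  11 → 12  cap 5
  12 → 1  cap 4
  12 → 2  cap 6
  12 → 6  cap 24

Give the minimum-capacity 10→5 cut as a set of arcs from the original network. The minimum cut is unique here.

augment #1: 10→0→5 push 14
augment #2: 10→2→6→5 push 2
augment #3: 10→11→2→6→5 push 2
augment #4: 10→11→2→7→5 push 5
augment #5: 10→11→12→6→5 push 2
augment #6: 10→11→12→1→7→5 push 3
augment #7: 10→11→2→3→9→4→7→5 push 1
augment #8: 10→11→2→0→6→12→1→7→5 push 1
augment #9: 10→11→2→0→6→8→9→4→7→5 push 3
augment #10: 10→11→2→0→6→8→9→4→1→7→5 push 1
max flow = 34; residual-reachable set from 10 gives S-side
cut edges (S→T): {(2,0), (2,6), (2,7), (3,9), (10,0), (11,12)} total cap 34

Min-cut arcs: {(2,0), (2,6), (2,7), (3,9), (10,0), (11,12)} (total capacity 34)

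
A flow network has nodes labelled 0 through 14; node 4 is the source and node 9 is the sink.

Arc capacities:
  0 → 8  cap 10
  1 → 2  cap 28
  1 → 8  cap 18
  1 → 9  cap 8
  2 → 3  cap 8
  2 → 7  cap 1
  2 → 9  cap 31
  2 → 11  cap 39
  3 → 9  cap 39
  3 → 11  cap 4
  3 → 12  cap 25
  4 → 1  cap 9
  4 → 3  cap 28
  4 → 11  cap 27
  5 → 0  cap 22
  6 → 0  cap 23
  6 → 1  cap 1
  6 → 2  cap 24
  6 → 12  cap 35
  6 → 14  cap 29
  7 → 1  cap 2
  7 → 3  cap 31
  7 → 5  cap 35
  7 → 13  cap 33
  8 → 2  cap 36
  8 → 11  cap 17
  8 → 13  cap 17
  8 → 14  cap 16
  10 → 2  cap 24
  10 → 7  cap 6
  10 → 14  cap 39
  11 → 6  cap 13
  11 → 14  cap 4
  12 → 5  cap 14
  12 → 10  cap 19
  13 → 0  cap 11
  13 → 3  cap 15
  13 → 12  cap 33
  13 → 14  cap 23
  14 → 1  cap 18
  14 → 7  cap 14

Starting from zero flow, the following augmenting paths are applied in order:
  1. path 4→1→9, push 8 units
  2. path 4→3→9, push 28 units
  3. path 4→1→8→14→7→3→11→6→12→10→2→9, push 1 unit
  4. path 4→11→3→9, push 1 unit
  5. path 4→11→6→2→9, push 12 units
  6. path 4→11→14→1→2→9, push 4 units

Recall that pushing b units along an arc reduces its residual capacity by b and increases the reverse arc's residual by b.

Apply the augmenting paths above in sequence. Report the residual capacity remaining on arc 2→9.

Residual capacity of (2,9): 14

after path 1 (4→1→9, push 8): res(2,9)=31
after path 2 (4→3→9, push 28): res(2,9)=31
after path 3 (4→1→8→14→7→3→11→6→12→10→2→9, push 1): res(2,9)=30
after path 4 (4→11→3→9, push 1): res(2,9)=30
after path 5 (4→11→6→2→9, push 12): res(2,9)=18
after path 6 (4→11→14→1→2→9, push 4): res(2,9)=14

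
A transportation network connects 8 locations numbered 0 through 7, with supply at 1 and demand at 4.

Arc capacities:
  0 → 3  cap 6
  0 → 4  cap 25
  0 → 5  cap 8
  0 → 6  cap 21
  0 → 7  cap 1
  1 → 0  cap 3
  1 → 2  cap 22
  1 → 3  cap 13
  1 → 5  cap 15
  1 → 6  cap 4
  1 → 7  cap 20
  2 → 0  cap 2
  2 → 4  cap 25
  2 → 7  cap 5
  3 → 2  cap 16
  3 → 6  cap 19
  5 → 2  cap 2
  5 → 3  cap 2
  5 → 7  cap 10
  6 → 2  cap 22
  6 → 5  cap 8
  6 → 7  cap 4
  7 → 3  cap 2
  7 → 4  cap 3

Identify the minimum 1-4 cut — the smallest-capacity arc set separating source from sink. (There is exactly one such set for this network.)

augment #1: 1→0→4 push 3
augment #2: 1→2→4 push 22
augment #3: 1→7→4 push 3
augment #4: 1→3→2→4 push 3
augment #5: 1→3→2→0→4 push 2
max flow = 33; residual-reachable set from 1 gives S-side
cut edges (S→T): {(1,0), (2,0), (2,4), (7,4)} total cap 33

Min-cut arcs: {(1,0), (2,0), (2,4), (7,4)} (total capacity 33)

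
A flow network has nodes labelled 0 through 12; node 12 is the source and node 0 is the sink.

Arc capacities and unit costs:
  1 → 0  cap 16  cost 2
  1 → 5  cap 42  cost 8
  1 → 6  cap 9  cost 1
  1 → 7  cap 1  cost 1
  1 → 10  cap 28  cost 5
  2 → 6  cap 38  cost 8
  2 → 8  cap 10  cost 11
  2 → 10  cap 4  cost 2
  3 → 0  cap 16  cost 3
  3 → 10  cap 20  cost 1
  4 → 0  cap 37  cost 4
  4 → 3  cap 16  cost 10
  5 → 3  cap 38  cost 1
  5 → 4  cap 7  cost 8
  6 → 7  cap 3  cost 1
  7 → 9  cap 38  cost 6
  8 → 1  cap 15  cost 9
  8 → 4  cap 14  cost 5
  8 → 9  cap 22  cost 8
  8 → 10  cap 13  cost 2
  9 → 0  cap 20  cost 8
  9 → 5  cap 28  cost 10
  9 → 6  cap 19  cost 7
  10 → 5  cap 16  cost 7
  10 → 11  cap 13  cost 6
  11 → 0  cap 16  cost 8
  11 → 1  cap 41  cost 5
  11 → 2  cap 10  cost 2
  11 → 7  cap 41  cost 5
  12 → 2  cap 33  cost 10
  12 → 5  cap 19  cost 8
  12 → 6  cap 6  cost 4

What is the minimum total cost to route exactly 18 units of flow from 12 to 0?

Minimum cost for 18 units: 230

shortest-cost path #1: 12→5→3→0 push 16 @ unit cost 12 (adds 192)
shortest-cost path #2: 12→6→7→9→0 push 2 @ unit cost 19 (adds 38)
total cost = 230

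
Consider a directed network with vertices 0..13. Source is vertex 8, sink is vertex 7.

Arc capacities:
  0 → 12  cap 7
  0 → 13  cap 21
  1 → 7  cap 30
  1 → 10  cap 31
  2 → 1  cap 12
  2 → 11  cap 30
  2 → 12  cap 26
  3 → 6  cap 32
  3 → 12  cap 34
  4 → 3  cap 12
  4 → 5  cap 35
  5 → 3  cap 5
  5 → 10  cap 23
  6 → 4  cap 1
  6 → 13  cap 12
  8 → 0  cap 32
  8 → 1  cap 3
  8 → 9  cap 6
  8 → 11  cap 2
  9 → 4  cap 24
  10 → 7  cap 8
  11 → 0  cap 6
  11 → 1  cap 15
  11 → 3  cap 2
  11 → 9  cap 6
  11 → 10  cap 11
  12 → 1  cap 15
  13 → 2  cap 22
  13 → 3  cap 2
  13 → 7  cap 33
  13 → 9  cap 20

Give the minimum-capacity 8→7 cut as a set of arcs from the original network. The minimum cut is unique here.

augment #1: 8→1→7 push 3
augment #2: 8→0→13→7 push 21
augment #3: 8→11→1→7 push 2
augment #4: 8→0→12→1→7 push 7
augment #5: 8→9→4→5→10→7 push 6
max flow = 39; residual-reachable set from 8 gives S-side
cut edges (S→T): {(0,12), (0,13), (8,1), (8,9), (8,11)} total cap 39

Min-cut arcs: {(0,12), (0,13), (8,1), (8,9), (8,11)} (total capacity 39)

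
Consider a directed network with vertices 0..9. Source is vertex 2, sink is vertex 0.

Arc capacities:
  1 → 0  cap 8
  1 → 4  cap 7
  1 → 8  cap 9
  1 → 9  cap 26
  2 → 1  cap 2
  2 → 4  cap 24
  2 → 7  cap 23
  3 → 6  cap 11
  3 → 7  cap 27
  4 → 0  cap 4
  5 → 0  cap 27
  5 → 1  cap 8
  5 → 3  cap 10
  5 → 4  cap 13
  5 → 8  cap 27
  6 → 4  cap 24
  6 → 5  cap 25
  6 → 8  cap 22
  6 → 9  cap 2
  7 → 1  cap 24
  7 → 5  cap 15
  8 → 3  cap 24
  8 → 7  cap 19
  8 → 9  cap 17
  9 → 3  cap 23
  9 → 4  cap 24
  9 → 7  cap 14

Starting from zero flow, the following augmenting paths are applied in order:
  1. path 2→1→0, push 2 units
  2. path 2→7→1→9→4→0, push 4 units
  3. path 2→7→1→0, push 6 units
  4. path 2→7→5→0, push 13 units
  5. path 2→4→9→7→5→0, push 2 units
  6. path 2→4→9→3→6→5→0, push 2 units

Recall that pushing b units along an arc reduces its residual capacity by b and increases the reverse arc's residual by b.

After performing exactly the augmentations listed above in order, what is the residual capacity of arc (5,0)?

after path 1 (2→1→0, push 2): res(5,0)=27
after path 2 (2→7→1→9→4→0, push 4): res(5,0)=27
after path 3 (2→7→1→0, push 6): res(5,0)=27
after path 4 (2→7→5→0, push 13): res(5,0)=14
after path 5 (2→4→9→7→5→0, push 2): res(5,0)=12
after path 6 (2→4→9→3→6→5→0, push 2): res(5,0)=10

Residual capacity of (5,0): 10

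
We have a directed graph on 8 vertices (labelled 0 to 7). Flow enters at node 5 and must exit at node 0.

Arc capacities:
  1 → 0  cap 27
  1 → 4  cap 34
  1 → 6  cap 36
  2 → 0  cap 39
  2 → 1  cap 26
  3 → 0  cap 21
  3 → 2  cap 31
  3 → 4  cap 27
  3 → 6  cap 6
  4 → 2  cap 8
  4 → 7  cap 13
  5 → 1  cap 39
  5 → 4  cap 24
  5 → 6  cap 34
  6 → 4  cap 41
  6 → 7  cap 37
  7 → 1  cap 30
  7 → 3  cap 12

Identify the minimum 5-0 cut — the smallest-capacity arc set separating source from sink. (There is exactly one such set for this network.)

augment #1: 5→1→0 push 27
augment #2: 5→4→2→0 push 8
augment #3: 5→4→7→3→0 push 12
max flow = 47; residual-reachable set from 5 gives S-side
cut edges (S→T): {(1,0), (4,2), (7,3)} total cap 47

Min-cut arcs: {(1,0), (4,2), (7,3)} (total capacity 47)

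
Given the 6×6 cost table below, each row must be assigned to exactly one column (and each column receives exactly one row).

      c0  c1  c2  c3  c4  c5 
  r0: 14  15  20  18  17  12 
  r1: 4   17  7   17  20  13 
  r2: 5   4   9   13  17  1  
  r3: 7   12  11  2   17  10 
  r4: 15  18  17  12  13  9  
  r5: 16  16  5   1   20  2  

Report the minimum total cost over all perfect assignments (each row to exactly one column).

one of 2 optimal assignments: row0→col1 (cost 15), row1→col0 (cost 4), row2→col5 (cost 1), row3→col3 (cost 2), row4→col4 (cost 13), row5→col2 (cost 5)
total = 15 + 4 + 1 + 2 + 13 + 5 = 40

Minimum assignment cost: 40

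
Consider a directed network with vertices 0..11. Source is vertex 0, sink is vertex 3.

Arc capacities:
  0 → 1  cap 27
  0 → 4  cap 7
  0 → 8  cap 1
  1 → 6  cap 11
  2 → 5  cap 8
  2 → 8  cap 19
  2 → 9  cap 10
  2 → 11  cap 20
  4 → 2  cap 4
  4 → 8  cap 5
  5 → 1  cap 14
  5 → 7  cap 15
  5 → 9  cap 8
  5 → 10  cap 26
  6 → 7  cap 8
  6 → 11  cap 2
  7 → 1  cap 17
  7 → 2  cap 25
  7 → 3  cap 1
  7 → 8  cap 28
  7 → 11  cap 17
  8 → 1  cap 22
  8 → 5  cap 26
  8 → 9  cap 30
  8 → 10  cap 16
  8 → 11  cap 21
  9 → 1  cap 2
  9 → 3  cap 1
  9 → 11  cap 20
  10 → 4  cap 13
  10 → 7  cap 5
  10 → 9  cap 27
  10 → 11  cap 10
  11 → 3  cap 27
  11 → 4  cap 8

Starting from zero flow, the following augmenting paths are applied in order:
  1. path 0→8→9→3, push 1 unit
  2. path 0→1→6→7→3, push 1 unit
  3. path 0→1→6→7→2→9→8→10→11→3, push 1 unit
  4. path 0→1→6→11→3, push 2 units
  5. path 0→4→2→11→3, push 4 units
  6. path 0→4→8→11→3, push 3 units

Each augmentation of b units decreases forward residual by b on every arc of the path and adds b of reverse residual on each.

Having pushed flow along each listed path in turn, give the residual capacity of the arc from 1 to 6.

Residual capacity of (1,6): 7

after path 1 (0→8→9→3, push 1): res(1,6)=11
after path 2 (0→1→6→7→3, push 1): res(1,6)=10
after path 3 (0→1→6→7→2→9→8→10→11→3, push 1): res(1,6)=9
after path 4 (0→1→6→11→3, push 2): res(1,6)=7
after path 5 (0→4→2→11→3, push 4): res(1,6)=7
after path 6 (0→4→8→11→3, push 3): res(1,6)=7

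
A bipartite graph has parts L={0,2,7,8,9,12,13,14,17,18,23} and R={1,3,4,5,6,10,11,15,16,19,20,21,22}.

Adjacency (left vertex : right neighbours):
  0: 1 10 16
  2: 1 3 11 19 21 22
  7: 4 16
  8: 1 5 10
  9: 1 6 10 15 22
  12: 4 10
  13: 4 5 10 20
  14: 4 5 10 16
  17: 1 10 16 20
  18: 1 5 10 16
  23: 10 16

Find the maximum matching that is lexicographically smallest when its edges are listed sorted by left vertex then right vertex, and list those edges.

|M| = 8 (so the lex-smallest maximum matching has 8 edges)
process left vertices in ascending order; for each, take the smallest-labelled available neighbour that still permits 8 edges overall, or leave it unmatched if none does
lex-smallest matching: {0-1, 2-3, 7-4, 8-5, 9-6, 12-10, 13-20, 14-16}

Lex-smallest maximum matching: {(0,1), (2,3), (7,4), (8,5), (9,6), (12,10), (13,20), (14,16)}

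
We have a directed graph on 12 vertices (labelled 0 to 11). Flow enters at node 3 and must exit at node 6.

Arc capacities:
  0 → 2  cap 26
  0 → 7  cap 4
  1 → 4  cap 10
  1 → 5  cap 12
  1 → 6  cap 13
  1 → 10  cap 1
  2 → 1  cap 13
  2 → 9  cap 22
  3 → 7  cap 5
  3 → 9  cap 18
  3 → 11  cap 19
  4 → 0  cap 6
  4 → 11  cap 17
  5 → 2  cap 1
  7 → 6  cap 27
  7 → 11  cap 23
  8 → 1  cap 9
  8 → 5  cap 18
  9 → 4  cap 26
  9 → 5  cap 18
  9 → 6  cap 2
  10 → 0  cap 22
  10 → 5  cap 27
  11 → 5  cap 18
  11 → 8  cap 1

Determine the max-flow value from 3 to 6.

Maximum flow value: 15

augment #1: 3→7→6 bottleneck 5, total now 5
augment #2: 3→9→6 bottleneck 2, total now 7
augment #3: 3→11→8→1→6 bottleneck 1, total now 8
augment #4: 3→9→4→0→7→6 bottleneck 4, total now 12
augment #5: 3→9→5→2→1→6 bottleneck 1, total now 13
augment #6: 3→9→4→0→2→1→6 bottleneck 2, total now 15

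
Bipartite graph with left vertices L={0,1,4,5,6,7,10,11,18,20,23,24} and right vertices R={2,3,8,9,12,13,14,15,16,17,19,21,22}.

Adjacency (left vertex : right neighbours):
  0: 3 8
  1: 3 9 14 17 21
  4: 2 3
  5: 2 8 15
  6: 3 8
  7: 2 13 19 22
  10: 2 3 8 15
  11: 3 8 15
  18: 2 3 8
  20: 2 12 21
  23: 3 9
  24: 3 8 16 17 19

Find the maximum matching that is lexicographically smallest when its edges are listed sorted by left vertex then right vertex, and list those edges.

|M| = 9 (so the lex-smallest maximum matching has 9 edges)
process left vertices in ascending order; for each, take the smallest-labelled available neighbour that still permits 9 edges overall, or leave it unmatched if none does
lex-smallest matching: {0-3, 1-14, 4-2, 5-8, 7-13, 10-15, 20-12, 23-9, 24-16}

Lex-smallest maximum matching: {(0,3), (1,14), (4,2), (5,8), (7,13), (10,15), (20,12), (23,9), (24,16)}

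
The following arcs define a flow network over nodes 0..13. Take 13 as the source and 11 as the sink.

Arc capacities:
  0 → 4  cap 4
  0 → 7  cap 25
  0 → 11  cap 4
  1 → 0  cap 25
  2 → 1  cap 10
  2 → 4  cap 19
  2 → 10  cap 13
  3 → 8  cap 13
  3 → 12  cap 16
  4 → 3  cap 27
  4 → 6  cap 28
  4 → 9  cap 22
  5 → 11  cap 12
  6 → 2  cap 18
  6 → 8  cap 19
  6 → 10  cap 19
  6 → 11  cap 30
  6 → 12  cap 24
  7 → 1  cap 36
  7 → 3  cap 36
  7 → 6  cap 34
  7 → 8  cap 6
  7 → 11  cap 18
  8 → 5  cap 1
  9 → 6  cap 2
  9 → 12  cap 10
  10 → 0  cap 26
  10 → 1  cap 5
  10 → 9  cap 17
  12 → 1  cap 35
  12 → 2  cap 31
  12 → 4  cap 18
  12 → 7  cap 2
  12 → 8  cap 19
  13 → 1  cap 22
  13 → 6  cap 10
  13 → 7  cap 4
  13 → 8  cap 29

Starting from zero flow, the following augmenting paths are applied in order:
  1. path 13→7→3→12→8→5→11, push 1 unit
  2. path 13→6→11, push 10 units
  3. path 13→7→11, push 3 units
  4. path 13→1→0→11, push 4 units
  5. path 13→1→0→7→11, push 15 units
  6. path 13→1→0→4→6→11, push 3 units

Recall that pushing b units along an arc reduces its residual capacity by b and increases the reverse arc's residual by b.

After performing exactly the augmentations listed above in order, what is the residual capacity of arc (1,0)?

after path 1 (13→7→3→12→8→5→11, push 1): res(1,0)=25
after path 2 (13→6→11, push 10): res(1,0)=25
after path 3 (13→7→11, push 3): res(1,0)=25
after path 4 (13→1→0→11, push 4): res(1,0)=21
after path 5 (13→1→0→7→11, push 15): res(1,0)=6
after path 6 (13→1→0→4→6→11, push 3): res(1,0)=3

Residual capacity of (1,0): 3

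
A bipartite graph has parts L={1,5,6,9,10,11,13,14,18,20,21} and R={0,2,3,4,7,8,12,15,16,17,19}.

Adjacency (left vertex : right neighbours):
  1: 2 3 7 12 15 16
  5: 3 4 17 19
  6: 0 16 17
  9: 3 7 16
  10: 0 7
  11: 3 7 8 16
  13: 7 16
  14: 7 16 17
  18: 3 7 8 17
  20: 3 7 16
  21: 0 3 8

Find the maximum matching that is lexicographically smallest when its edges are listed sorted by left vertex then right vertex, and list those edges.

|M| = 8 (so the lex-smallest maximum matching has 8 edges)
process left vertices in ascending order; for each, take the smallest-labelled available neighbour that still permits 8 edges overall, or leave it unmatched if none does
lex-smallest matching: {1-2, 5-4, 6-0, 9-3, 10-7, 11-8, 13-16, 14-17}

Lex-smallest maximum matching: {(1,2), (5,4), (6,0), (9,3), (10,7), (11,8), (13,16), (14,17)}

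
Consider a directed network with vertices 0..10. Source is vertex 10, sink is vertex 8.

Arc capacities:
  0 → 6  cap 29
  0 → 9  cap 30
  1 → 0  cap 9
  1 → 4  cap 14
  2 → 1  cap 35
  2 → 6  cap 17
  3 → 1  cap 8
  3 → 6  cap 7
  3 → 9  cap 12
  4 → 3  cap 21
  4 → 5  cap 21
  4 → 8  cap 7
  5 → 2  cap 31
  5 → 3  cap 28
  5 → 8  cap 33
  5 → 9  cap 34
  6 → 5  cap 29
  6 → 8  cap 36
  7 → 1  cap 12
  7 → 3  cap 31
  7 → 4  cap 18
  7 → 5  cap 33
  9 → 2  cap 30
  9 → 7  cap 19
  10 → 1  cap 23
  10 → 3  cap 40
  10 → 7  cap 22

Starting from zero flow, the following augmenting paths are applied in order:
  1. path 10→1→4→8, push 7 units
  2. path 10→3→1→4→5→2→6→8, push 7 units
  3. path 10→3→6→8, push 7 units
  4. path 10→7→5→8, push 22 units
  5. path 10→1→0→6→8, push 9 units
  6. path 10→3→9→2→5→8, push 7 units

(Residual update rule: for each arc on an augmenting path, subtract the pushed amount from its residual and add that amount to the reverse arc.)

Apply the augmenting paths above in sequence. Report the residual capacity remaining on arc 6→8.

after path 1 (10→1→4→8, push 7): res(6,8)=36
after path 2 (10→3→1→4→5→2→6→8, push 7): res(6,8)=29
after path 3 (10→3→6→8, push 7): res(6,8)=22
after path 4 (10→7→5→8, push 22): res(6,8)=22
after path 5 (10→1→0→6→8, push 9): res(6,8)=13
after path 6 (10→3→9→2→5→8, push 7): res(6,8)=13

Residual capacity of (6,8): 13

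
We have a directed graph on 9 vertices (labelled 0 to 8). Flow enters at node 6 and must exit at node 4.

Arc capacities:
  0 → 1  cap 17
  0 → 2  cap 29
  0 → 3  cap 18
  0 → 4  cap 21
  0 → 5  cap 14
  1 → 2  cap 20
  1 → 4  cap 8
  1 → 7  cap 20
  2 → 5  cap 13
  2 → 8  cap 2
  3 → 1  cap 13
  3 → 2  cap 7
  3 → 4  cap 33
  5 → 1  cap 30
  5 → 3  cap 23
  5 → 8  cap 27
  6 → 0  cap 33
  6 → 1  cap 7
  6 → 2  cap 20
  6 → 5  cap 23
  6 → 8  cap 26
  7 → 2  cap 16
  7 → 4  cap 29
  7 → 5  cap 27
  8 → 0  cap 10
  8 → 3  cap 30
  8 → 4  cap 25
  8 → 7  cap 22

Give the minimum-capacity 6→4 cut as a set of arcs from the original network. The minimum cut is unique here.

augment #1: 6→0→4 push 21
augment #2: 6→1→4 push 7
augment #3: 6→8→4 push 25
augment #4: 6→0→1→4 push 1
augment #5: 6→0→3→4 push 11
augment #6: 6→5→3→4 push 22
augment #7: 6→8→7→4 push 1
augment #8: 6→2→8→7→4 push 2
augment #9: 6→5→1→7→4 push 1
augment #10: 6→2→5→1→7→4 push 13
max flow = 104; residual-reachable set from 6 gives S-side
cut edges (S→T): {(2,5), (2,8), (6,0), (6,1), (6,5), (6,8)} total cap 104

Min-cut arcs: {(2,5), (2,8), (6,0), (6,1), (6,5), (6,8)} (total capacity 104)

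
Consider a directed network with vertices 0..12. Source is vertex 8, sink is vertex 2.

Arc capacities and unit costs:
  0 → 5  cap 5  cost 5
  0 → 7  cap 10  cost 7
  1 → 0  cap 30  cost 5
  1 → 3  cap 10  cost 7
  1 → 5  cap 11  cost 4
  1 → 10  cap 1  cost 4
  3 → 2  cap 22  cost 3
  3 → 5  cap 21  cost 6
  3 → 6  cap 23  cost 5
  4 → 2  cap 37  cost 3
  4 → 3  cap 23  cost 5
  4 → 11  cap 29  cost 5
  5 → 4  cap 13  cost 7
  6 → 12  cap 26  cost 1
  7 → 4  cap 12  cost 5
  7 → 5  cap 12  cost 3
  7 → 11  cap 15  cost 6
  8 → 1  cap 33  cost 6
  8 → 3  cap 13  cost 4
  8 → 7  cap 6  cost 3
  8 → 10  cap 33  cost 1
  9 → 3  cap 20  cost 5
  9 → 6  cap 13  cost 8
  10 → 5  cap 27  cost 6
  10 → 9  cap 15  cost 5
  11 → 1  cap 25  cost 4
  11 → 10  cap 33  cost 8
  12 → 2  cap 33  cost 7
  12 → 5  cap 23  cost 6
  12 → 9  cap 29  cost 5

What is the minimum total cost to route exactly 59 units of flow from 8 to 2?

shortest-cost path #1: 8→3→2 push 13 @ unit cost 7 (adds 91)
shortest-cost path #2: 8→7→4→2 push 6 @ unit cost 11 (adds 66)
shortest-cost path #3: 8→10→9→3→2 push 9 @ unit cost 14 (adds 126)
shortest-cost path #4: 8→10→5→4→2 push 13 @ unit cost 17 (adds 221)
shortest-cost path #5: 8→10→9→6→12→2 push 6 @ unit cost 22 (adds 132)
shortest-cost path #6: 8→1→3→9→6→12→2 push 7 @ unit cost 24 (adds 168)
shortest-cost path #7: 8→1→3→6→12→2 push 3 @ unit cost 26 (adds 78)
shortest-cost path #8: 8→1→0→7→4→2 push 2 @ unit cost 26 (adds 52)
total cost = 934

Minimum cost for 59 units: 934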